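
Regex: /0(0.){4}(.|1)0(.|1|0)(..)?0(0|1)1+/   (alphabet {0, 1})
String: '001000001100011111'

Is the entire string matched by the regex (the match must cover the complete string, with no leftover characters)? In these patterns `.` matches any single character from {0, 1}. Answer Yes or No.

Yes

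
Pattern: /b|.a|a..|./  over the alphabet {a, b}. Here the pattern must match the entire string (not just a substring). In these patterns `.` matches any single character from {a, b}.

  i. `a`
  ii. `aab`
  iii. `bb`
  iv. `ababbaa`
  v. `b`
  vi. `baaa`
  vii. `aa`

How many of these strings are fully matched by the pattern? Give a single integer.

i. `a` → match
ii. `aab` → match
iii. `bb` → no match
iv. `ababbaa` → no match
v. `b` → match
vi. `baaa` → no match
vii. `aa` → match
Total matched: 4

4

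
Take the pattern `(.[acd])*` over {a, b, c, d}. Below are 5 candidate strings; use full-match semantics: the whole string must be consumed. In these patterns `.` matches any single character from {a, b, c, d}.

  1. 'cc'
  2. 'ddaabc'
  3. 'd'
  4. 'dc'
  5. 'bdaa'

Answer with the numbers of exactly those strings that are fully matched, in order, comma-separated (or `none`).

1 → match
2 → match
3 → no match
4 → match
5 → match

1, 2, 4, 5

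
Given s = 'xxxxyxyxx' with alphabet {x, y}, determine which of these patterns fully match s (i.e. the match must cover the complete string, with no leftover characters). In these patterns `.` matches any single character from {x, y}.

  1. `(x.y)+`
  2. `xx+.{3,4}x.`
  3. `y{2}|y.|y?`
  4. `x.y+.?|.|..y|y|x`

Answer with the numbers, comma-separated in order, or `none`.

1 → no match — must end with 'y'
2 → match
3 → no match
4 → no match

2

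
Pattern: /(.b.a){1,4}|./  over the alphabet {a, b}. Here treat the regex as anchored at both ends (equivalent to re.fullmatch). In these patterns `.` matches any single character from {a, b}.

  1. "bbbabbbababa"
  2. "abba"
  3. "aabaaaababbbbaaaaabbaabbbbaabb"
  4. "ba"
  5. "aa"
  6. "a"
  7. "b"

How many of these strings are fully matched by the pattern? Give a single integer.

3

1. "bbbabbbababa" → no match
2. "abba" → match
3 → no match
4. "ba" → no match
5. "aa" → no match
6. "a" → match
7. "b" → match
Total matched: 3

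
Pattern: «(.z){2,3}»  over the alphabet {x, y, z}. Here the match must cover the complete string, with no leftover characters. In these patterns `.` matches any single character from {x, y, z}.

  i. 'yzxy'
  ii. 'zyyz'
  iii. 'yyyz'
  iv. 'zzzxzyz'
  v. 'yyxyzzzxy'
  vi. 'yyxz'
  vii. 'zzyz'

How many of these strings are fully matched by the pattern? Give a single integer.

1

i → no match — must end with 'z'
ii → no match
iii → no match
iv → no match
v → no match — must end with 'z'
vi → no match
vii → match
Total matched: 1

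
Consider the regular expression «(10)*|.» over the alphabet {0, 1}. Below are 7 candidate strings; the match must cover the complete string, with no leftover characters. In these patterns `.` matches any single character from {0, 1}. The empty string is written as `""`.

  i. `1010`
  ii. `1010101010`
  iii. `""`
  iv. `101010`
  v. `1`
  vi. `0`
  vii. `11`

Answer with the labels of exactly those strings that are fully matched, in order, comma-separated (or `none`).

i → match
ii → match
iii → match
iv → match
v → match
vi → match
vii → no match

i, ii, iii, iv, v, vi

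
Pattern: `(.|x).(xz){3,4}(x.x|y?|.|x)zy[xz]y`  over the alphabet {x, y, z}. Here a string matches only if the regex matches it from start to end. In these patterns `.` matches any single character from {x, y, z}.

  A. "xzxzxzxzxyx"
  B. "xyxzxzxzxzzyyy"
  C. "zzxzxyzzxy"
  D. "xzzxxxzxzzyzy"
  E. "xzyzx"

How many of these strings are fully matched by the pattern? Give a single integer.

0

A → no match — must end with "y"
B → no match
C → no match
D → no match
E → no match — must end with "y"
Total matched: 0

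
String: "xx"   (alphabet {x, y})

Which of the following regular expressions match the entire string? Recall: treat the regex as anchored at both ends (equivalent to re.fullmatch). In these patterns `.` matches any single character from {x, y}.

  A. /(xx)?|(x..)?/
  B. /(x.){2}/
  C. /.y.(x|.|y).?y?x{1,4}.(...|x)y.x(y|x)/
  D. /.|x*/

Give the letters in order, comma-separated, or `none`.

A → match
B → no match
C → no match
D → match

A, D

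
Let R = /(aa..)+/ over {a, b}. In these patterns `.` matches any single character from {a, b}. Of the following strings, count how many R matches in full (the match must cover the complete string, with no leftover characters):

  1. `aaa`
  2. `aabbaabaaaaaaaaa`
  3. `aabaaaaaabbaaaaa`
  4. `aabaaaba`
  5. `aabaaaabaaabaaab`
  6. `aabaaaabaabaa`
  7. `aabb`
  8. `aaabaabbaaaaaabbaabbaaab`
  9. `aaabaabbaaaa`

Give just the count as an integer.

1 → no match
2 → match
3 → no match
4 → match
5 → match
6 → no match
7 → match
8 → match
9 → match
Total matched: 6

6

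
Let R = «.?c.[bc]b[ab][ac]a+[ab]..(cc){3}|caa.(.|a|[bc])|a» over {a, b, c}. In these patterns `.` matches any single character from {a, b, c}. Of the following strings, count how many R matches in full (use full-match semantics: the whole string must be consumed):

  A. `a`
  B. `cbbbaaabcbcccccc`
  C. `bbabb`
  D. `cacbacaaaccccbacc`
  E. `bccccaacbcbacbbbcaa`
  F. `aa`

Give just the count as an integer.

2

A → match
B → match
C → no match
D → no match
E → no match
F → no match
Total matched: 2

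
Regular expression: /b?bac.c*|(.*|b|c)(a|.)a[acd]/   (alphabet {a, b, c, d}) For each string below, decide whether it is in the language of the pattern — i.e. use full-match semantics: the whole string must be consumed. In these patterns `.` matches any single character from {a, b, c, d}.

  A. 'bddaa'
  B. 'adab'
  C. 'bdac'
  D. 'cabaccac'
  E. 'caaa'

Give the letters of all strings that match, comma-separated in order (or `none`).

A → match
B → no match
C → match
D → match
E → match

A, C, D, E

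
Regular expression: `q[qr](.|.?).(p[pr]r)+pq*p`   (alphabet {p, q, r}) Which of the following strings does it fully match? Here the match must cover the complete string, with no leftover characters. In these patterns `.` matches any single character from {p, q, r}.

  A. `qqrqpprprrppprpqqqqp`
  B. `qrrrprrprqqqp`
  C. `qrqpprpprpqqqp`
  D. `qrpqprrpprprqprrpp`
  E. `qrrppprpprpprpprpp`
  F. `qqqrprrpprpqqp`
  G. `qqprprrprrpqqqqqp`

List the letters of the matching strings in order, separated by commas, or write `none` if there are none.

C, E, F, G

A → no match
B → no match
C → match
D → no match
E → match
F → match
G → match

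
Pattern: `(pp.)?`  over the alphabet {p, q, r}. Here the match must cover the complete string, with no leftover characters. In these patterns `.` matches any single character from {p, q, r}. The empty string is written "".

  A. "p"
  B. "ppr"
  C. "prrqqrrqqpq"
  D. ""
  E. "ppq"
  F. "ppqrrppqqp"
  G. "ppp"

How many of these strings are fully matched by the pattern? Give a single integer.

4

A → no match
B → match
C → no match
D → match
E → match
F → no match
G → match
Total matched: 4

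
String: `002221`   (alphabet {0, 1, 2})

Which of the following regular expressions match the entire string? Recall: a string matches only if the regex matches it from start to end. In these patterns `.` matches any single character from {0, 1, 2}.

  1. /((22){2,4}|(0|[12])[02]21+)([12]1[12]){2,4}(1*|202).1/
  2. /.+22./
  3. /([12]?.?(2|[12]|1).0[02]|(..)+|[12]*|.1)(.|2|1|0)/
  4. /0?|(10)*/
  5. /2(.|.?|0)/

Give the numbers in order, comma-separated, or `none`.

2

1 → no match
2 → match
3 → no match
4 → no match
5 → no match — must start with `2`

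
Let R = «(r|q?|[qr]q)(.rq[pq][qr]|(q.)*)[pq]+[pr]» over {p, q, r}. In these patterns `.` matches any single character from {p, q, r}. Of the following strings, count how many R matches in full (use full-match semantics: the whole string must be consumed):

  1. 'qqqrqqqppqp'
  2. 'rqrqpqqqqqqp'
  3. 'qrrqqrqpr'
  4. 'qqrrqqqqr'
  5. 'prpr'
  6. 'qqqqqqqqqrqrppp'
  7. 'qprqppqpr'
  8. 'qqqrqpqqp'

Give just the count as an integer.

1 → match
2 → match
3 → match
4 → match
5 → no match
6 → match
7 → no match
8 → match
Total matched: 6

6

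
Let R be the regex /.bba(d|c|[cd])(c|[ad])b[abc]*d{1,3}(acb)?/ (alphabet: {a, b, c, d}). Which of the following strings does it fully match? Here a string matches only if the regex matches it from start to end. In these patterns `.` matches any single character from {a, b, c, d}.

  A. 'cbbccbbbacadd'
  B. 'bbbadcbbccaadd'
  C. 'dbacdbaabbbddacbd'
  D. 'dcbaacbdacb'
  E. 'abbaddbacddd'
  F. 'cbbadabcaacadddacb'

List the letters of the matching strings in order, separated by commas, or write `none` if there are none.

B, E, F

A → no match
B → match
C → no match
D. 'dcbaacbdacb' → no match
E. 'abbaddbacddd' → match
F → match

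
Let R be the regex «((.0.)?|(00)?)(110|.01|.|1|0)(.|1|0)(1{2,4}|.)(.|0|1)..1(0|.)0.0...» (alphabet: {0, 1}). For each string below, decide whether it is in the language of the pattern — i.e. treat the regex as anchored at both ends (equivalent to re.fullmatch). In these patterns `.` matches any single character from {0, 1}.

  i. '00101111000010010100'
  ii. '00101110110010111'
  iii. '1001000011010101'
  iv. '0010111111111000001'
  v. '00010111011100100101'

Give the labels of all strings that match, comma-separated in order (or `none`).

i → no match
ii → match
iii → no match
iv → match
v → no match

ii, iv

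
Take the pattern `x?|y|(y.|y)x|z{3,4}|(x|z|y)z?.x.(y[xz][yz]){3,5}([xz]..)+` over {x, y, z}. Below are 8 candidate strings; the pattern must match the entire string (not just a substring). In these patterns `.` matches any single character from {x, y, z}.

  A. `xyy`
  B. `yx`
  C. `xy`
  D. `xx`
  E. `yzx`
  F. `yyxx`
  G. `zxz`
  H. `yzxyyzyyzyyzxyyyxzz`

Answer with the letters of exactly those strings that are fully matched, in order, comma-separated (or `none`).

B, E

A → no match
B → match
C → no match
D → no match
E → match
F → no match
G → no match
H → no match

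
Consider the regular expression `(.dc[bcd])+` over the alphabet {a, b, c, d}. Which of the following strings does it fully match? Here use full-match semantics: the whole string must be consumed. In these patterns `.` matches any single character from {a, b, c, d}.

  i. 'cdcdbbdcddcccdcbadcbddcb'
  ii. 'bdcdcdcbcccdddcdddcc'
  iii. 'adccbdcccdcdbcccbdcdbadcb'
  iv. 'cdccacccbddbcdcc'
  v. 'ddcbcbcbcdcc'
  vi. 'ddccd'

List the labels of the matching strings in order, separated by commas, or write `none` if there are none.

i → no match
ii → no match
iii → no match
iv → no match
v. 'ddcbcbcbcdcc' → no match
vi. 'ddccd' → no match

none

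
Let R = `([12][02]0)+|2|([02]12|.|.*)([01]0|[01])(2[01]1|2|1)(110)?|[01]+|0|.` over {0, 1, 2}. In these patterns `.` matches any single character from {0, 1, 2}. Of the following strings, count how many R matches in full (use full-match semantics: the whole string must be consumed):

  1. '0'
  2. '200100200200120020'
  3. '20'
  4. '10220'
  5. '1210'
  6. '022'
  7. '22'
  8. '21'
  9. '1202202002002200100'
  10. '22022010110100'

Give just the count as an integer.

1

1 → match
2 → no match
3 → no match
4 → no match
5 → no match
6 → no match
7 → no match
8 → no match
9 → no match
10 → no match
Total matched: 1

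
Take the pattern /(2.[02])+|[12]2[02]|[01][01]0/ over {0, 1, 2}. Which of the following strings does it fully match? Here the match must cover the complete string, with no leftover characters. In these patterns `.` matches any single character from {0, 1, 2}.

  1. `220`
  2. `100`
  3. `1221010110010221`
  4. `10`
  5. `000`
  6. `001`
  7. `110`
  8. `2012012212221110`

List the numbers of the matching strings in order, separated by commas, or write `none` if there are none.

1 → match
2 → match
3 → no match
4 → no match
5 → match
6 → no match
7 → match
8 → no match

1, 2, 5, 7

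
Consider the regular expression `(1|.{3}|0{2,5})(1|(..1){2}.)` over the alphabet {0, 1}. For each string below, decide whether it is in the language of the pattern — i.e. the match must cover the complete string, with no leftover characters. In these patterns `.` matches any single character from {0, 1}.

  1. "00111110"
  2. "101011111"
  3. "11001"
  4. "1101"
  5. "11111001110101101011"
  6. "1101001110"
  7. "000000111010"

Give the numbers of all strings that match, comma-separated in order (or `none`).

1 → no match
2 → no match
3 → no match
4 → match
5 → no match
6 → no match
7 → match

4, 7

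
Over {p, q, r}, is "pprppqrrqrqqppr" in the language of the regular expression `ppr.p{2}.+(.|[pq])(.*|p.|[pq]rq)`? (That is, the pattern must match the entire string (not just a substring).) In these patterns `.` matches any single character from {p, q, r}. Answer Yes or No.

No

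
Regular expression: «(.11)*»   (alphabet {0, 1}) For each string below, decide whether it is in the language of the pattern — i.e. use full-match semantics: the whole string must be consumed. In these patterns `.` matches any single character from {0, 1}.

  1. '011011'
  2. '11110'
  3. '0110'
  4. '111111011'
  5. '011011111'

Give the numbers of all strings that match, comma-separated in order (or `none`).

1. '011011' → match
2. '11110' → no match
3. '0110' → no match
4. '111111011' → match
5. '011011111' → match

1, 4, 5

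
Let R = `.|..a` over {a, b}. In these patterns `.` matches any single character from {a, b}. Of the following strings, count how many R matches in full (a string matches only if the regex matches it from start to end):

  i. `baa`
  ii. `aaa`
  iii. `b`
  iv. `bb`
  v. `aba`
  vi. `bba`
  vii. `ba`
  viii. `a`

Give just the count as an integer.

6

i → match
ii → match
iii → match
iv → no match
v → match
vi → match
vii → no match
viii → match
Total matched: 6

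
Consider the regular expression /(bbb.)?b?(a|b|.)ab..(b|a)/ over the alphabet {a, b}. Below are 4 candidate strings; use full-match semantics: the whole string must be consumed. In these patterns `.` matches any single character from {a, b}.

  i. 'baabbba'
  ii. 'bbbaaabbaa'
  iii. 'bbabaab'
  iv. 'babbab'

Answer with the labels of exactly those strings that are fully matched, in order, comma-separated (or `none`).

i → match
ii → match
iii → match
iv → match

i, ii, iii, iv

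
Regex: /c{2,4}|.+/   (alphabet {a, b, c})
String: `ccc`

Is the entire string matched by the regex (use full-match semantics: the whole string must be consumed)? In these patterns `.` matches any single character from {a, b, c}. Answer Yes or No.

Yes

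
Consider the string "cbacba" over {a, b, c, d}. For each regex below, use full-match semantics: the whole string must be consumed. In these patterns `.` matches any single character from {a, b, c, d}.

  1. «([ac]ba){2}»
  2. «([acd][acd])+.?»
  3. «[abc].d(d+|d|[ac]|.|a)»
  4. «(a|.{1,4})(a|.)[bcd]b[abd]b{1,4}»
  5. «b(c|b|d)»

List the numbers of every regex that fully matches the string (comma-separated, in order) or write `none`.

1 → match
2 → no match
3 → no match
4 → no match — must end with "b"
5 → no match — must start with "b"

1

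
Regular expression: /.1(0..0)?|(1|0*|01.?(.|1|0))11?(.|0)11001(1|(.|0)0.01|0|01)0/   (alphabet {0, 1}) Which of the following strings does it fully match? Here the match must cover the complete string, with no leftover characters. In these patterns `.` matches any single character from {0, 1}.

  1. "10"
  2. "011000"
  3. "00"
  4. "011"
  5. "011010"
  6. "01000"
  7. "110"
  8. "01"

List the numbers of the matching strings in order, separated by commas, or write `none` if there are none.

8

1 → no match
2 → no match
3 → no match
4 → no match
5 → no match
6 → no match
7 → no match
8 → match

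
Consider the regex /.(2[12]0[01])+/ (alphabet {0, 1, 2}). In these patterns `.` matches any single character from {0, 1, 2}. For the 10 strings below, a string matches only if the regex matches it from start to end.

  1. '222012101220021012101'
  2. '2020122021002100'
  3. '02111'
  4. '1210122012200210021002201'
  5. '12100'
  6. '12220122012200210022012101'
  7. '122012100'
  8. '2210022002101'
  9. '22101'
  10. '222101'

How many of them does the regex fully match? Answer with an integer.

1 → match
2 → no match
3 → no match
4 → match
5 → match
6 → no match
7 → match
8 → match
9 → match
10 → no match
Total matched: 6

6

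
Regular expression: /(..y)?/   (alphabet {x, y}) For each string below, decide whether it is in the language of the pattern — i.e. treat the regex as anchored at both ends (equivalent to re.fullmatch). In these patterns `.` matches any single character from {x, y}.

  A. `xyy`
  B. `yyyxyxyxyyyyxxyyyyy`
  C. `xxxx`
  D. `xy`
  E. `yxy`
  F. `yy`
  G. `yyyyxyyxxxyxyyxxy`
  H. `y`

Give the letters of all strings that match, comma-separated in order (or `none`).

A. `xyy` → match
B → no match
C. `xxxx` → no match
D. `xy` → no match
E. `yxy` → match
F. `yy` → no match
G → no match
H. `y` → no match

A, E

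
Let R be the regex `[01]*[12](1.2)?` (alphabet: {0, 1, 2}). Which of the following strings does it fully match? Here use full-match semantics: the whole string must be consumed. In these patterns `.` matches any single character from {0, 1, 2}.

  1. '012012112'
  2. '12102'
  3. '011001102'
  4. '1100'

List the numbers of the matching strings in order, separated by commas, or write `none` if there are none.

1 → no match
2 → match
3 → match
4 → no match

2, 3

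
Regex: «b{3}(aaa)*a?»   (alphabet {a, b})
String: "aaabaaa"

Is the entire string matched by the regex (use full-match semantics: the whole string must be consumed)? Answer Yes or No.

Every match must start with "b", but "aaabaaa" does not.

No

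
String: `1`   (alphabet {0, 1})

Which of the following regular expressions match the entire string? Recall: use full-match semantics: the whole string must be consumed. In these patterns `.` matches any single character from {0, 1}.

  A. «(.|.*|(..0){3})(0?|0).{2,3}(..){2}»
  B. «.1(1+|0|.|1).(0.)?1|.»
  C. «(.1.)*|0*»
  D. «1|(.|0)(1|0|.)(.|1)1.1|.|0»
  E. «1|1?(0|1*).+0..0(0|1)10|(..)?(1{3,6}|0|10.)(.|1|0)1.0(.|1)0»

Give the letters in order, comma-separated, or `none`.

A → no match
B → match
C → no match
D → match
E → match

B, D, E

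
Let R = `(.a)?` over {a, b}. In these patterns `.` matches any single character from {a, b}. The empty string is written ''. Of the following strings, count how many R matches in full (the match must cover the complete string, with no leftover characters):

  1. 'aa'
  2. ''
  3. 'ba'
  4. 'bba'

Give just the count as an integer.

1 → match
2 → match
3 → match
4 → no match
Total matched: 3

3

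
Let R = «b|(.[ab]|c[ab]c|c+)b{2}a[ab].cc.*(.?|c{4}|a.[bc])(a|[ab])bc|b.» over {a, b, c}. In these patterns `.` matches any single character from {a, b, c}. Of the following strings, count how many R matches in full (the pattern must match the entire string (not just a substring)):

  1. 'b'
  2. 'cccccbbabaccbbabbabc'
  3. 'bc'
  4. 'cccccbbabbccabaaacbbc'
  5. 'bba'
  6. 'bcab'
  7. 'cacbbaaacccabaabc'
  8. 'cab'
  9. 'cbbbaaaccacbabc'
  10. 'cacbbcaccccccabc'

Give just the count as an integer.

1 → match
2 → match
3 → match
4 → match
5 → no match
6 → no match
7 → match
8 → no match
9 → match
10 → no match
Total matched: 6

6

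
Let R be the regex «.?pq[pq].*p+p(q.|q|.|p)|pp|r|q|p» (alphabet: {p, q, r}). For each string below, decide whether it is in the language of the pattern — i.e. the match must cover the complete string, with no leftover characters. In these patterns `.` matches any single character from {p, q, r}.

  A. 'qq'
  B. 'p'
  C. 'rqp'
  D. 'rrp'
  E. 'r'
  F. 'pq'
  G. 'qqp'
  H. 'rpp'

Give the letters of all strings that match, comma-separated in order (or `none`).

A → no match
B → match
C → no match
D → no match
E → match
F → no match
G → no match
H → no match

B, E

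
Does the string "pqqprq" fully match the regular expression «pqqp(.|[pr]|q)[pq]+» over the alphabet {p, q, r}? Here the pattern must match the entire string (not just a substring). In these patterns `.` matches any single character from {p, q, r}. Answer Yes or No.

Yes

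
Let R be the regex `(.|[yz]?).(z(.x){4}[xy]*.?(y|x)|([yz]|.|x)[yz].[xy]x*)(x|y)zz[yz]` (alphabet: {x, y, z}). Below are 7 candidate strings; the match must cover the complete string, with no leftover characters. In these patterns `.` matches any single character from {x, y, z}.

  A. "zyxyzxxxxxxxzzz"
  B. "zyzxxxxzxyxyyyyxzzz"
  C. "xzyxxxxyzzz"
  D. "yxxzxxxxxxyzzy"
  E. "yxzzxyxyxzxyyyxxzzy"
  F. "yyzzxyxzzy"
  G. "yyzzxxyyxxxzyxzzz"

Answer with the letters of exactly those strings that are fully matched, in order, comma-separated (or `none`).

A → match
B → match
C. "xzyxxxxyzzz" → match
D → match
E → match
F. "yyzzxyxzzy" → match
G → no match

A, B, C, D, E, F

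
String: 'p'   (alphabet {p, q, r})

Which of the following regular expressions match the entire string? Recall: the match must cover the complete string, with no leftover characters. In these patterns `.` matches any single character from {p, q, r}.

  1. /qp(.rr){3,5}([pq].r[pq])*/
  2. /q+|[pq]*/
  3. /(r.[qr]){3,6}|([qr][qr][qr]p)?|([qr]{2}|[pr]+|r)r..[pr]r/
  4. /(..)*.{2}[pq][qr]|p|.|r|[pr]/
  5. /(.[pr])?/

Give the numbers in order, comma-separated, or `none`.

1 → no match — must start with 'qp'
2 → match
3 → no match
4 → match
5 → no match

2, 4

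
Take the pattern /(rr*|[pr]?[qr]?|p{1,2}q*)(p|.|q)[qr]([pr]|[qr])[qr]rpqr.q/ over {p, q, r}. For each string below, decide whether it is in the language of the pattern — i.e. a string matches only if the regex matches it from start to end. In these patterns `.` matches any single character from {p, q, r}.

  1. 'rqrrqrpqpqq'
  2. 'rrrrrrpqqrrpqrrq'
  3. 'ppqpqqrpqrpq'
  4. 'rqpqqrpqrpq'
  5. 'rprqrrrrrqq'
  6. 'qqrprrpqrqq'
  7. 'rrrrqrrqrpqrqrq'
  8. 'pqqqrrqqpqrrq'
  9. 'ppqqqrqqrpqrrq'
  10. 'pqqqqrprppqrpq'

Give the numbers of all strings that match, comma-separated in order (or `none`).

1. 'rqrrqrpqpqq' → no match
2 → match
3. 'ppqpqqrpqrpq' → no match
4. 'rqpqqrpqrpq' → no match
5. 'rprqrrrrrqq' → no match
6. 'qqrprrpqrqq' → match
7 → no match
8 → no match
9 → match
10 → no match

2, 6, 9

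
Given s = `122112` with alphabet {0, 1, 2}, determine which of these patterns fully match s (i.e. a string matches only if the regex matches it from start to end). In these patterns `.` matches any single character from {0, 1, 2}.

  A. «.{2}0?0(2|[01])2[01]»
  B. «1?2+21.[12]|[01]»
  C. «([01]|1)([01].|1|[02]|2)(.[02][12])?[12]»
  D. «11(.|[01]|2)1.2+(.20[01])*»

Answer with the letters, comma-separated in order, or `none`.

A → no match
B → match
C → no match
D → no match — must start with `11`

B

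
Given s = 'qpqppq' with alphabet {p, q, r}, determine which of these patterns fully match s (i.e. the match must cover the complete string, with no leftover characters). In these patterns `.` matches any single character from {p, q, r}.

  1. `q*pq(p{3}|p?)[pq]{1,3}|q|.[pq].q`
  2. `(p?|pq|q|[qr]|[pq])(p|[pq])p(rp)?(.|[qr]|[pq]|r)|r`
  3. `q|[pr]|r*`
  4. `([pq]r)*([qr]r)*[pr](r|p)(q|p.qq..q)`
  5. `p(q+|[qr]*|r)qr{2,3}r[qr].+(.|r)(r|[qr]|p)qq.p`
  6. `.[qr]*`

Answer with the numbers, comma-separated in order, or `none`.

1 → match
2 → no match
3 → no match
4 → no match
5 → no match — must start with 'p'
6 → no match

1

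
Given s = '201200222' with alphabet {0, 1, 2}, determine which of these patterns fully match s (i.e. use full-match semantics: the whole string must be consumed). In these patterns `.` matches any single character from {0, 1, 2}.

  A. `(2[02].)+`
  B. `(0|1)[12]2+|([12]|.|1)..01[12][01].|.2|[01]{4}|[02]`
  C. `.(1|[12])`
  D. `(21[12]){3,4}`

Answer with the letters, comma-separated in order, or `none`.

A

A → match
B → no match
C → no match
D → no match — must start with '21'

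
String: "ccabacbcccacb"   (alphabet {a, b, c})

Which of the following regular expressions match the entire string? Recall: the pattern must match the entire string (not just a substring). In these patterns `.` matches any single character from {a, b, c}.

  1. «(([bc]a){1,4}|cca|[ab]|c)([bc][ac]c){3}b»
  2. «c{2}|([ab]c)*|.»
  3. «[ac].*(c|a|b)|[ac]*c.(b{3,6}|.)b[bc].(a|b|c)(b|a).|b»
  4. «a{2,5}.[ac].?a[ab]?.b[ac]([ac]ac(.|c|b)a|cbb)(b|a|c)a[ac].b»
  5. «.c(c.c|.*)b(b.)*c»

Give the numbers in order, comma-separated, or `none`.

1 → match
2 → no match
3 → match
4 → no match — must start with "a"
5 → no match — must end with "c"

1, 3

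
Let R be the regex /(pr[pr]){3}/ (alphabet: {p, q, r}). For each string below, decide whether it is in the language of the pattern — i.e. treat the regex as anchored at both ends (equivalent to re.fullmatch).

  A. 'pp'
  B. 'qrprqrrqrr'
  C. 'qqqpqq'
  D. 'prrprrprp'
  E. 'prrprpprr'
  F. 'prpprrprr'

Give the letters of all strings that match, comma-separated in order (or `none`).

A → no match — must start with 'pr'
B → no match — must start with 'pr'
C → no match — must start with 'pr'
D → match
E → match
F → match

D, E, F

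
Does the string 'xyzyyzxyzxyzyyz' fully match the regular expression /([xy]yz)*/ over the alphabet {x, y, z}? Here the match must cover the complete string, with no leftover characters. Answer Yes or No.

Yes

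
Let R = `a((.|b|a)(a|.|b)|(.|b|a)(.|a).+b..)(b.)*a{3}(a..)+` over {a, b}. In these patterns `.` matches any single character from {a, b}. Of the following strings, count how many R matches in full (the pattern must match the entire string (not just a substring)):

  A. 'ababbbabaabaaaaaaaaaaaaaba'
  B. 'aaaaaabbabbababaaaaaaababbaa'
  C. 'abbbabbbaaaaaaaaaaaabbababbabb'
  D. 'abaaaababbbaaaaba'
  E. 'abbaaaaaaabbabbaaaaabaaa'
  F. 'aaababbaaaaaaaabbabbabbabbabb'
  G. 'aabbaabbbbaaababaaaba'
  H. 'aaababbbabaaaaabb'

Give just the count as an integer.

4

A → no match
B → no match
C → no match
D → match
E → match
F → match
G → no match
H → match
Total matched: 4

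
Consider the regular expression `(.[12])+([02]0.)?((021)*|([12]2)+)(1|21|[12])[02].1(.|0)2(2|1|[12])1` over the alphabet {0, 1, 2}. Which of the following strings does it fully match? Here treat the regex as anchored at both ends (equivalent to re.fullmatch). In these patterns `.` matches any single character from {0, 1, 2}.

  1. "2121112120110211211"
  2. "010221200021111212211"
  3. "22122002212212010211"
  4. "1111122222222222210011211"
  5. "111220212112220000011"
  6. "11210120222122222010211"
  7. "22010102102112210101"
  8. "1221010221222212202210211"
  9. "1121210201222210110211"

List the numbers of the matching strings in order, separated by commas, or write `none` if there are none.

1, 3, 4, 6, 9

1 → match
2 → no match
3 → match
4 → match
5 → no match
6 → match
7 → no match
8 → no match
9 → match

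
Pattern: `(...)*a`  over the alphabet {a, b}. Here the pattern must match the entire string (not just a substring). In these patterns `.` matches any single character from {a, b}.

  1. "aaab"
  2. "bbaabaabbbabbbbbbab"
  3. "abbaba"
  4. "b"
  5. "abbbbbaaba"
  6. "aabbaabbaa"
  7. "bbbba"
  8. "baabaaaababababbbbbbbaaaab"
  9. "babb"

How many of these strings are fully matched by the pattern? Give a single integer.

1. "aaab" → no match — must end with "a"
2 → no match — must end with "a"
3. "abbaba" → no match
4. "b" → no match — must end with "a"
5. "abbbbbaaba" → match
6. "aabbaabbaa" → match
7. "bbbba" → no match
8 → no match — must end with "a"
9. "babb" → no match — must end with "a"
Total matched: 2

2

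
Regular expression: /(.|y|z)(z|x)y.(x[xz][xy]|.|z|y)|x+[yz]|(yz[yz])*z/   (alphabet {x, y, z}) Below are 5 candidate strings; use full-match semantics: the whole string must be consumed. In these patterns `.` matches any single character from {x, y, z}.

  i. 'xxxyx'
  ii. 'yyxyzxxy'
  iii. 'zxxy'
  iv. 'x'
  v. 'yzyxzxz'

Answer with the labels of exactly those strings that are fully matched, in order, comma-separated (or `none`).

none

i → no match
ii → no match
iii → no match
iv → no match
v → no match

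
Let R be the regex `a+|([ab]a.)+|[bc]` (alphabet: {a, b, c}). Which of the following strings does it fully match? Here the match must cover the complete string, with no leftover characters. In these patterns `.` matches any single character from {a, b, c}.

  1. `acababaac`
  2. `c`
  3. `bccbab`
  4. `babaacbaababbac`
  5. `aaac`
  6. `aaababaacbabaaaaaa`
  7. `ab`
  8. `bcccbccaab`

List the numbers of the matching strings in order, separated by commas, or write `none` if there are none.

1 → no match
2 → match
3 → no match
4 → match
5 → no match
6 → match
7 → no match
8 → no match

2, 4, 6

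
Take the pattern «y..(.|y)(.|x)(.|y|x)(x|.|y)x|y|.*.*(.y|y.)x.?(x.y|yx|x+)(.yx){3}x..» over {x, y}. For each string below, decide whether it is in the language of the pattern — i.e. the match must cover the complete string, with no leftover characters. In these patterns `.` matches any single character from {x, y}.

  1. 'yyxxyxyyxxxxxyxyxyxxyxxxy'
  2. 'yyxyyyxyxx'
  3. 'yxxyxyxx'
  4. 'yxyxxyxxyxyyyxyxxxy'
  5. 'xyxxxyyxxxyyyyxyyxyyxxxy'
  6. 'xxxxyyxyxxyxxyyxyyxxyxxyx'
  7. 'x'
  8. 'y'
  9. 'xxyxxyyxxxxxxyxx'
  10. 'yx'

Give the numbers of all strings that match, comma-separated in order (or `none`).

3, 5, 6, 8

1 → no match
2 → no match
3 → match
4 → no match
5 → match
6 → match
7 → no match
8 → match
9 → no match
10 → no match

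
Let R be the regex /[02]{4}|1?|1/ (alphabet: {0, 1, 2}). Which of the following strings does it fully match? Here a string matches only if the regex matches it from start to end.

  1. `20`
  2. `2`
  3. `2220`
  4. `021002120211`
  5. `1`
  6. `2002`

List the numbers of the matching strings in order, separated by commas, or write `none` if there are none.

1 → no match
2 → no match
3 → match
4 → no match
5 → match
6 → match

3, 5, 6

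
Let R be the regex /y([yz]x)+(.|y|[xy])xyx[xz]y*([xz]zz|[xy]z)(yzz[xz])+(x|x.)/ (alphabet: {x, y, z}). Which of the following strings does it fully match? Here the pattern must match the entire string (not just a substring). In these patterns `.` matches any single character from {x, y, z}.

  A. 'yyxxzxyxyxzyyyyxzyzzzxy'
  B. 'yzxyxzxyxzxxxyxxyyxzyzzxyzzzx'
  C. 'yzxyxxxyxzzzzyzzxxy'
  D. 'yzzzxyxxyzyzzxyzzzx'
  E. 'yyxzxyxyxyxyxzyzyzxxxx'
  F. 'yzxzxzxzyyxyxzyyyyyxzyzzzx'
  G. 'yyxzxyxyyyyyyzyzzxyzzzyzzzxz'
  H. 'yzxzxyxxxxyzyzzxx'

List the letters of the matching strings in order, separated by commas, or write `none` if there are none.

B, C

A → no match
B → match
C → match
D → no match
E → no match
F → no match
G → no match
H → no match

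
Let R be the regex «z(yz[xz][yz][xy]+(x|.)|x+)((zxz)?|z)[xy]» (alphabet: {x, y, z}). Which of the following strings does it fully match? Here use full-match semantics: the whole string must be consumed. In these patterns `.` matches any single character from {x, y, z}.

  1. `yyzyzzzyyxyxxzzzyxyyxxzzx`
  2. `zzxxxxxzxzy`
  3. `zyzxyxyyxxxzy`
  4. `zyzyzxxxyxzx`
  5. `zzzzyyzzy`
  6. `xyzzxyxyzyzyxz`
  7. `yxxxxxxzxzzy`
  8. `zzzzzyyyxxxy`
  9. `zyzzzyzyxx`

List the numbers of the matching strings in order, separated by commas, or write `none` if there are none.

3

1 → no match — must start with `z`
2 → no match
3 → match
4 → no match
5 → no match
6 → no match — must start with `z`
7 → no match — must start with `z`
8 → no match
9 → no match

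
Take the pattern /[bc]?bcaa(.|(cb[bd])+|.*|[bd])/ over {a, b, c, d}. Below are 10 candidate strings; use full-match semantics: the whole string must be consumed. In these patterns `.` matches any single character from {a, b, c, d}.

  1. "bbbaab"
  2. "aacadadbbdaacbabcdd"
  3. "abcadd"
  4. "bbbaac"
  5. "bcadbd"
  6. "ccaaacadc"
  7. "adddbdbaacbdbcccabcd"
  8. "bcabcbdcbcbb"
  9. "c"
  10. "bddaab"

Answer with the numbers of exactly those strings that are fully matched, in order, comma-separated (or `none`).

none

1 → no match
2 → no match
3 → no match
4 → no match
5 → no match
6 → no match
7 → no match
8 → no match
9 → no match
10 → no match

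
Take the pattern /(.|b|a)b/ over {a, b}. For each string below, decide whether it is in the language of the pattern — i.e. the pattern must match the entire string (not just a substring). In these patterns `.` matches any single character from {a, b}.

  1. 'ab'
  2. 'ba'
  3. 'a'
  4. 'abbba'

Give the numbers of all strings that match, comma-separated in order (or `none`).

1

1 → match
2 → no match — must end with 'b'
3 → no match — must end with 'b'
4 → no match — must end with 'b'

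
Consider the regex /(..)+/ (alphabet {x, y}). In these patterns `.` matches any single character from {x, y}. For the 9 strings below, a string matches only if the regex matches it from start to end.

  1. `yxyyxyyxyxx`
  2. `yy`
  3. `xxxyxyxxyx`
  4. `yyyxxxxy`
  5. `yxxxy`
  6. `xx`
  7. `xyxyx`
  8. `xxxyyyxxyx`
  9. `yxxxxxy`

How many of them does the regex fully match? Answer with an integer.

5

1 → no match
2 → match
3 → match
4 → match
5 → no match
6 → match
7 → no match
8 → match
9 → no match
Total matched: 5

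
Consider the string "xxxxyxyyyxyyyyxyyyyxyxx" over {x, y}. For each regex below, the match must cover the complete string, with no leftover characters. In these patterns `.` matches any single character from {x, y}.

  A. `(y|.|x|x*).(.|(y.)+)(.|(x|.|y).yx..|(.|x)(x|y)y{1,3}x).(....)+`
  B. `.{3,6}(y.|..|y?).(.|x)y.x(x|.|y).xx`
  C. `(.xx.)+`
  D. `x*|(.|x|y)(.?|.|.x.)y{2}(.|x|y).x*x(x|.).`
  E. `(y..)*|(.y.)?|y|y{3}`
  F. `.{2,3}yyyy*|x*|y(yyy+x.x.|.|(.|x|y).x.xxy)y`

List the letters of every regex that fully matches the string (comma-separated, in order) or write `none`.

A

A → match
B → no match
C → no match
D → no match
E → no match
F → no match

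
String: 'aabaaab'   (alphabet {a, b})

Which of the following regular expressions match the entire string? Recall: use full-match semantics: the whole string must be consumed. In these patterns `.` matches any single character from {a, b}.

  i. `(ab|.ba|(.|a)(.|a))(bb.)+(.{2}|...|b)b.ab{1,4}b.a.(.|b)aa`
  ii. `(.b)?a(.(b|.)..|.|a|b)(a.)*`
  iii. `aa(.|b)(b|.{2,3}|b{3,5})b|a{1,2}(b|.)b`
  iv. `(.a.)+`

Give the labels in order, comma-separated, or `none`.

ii, iii

i → no match — must end with 'aa'
ii → match
iii → match
iv → no match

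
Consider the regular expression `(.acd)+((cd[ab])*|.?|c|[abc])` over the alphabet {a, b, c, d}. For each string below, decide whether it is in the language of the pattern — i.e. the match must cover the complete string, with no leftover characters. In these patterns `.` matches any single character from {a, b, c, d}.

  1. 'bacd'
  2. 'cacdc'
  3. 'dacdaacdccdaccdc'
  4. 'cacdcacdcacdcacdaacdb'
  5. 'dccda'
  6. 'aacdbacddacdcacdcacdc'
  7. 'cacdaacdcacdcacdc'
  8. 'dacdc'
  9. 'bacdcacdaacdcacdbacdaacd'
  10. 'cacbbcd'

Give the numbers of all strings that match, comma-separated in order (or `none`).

1 → match
2 → match
3 → no match
4 → match
5 → no match
6 → match
7 → match
8 → match
9 → match
10 → no match

1, 2, 4, 6, 7, 8, 9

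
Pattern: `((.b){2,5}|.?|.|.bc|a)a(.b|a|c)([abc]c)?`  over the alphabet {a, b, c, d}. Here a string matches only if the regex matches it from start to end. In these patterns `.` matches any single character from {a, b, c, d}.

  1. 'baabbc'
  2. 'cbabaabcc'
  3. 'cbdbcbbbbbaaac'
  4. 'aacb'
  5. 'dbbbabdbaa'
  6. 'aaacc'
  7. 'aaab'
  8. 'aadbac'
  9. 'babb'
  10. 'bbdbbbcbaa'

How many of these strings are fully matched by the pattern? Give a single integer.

1. 'baabbc' → match
2. 'cbabaabcc' → match
3 → match
4. 'aacb' → match
5. 'dbbbabdbaa' → match
6. 'aaacc' → match
7. 'aaab' → match
8. 'aadbac' → match
9. 'babb' → match
10. 'bbdbbbcbaa' → match
Total matched: 10

10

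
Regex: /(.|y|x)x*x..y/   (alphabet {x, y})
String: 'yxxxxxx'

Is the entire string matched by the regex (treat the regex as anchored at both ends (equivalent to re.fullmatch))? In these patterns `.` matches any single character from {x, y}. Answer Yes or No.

Every match must end with 'y', but 'yxxxxxx' does not.

No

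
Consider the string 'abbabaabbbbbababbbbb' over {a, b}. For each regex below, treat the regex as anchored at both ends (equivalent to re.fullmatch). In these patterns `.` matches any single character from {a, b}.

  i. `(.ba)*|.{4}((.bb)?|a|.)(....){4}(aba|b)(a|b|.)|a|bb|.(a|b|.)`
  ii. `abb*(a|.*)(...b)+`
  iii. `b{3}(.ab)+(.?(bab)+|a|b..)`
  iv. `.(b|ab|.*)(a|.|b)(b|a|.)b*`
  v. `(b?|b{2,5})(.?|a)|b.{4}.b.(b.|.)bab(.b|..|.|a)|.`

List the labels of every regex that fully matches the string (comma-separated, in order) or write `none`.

i → no match
ii → match
iii → no match — must start with 'b'
iv → match
v → no match

ii, iv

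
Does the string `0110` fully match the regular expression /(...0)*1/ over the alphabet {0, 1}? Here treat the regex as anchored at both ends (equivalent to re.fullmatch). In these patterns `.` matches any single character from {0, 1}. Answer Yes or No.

No

Every match must end with `1`, but `0110` does not.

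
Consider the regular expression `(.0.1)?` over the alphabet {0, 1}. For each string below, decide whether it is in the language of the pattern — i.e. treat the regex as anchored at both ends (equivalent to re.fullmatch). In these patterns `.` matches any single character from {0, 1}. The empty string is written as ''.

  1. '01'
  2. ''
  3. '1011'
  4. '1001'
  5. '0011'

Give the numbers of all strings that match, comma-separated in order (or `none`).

1. '01' → no match
2. '' → match
3. '1011' → match
4. '1001' → match
5. '0011' → match

2, 3, 4, 5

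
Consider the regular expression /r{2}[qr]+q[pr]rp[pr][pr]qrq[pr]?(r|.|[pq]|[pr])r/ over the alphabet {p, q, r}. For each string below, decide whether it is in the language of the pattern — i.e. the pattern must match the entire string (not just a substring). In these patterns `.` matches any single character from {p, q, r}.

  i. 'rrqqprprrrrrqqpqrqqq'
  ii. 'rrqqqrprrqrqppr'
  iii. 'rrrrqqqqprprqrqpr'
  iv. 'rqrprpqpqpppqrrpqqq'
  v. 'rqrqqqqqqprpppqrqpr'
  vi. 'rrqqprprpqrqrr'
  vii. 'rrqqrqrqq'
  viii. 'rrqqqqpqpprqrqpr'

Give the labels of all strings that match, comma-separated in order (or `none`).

i → no match — must end with 'r'
ii → no match
iii → no match
iv → no match — must end with 'r'
v → no match
vi → match
vii → no match — must end with 'r'
viii → no match

vi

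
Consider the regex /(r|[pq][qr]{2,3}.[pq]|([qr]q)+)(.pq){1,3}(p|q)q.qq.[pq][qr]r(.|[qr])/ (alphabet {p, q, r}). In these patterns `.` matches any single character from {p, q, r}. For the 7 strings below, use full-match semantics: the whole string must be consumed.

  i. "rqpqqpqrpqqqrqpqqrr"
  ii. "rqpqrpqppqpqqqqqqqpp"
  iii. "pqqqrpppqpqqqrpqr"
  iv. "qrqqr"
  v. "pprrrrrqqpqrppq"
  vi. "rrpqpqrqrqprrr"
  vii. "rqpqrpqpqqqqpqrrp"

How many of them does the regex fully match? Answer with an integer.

1

i → no match
ii → no match
iii → no match
iv → no match
v → no match
vi → no match
vii → match
Total matched: 1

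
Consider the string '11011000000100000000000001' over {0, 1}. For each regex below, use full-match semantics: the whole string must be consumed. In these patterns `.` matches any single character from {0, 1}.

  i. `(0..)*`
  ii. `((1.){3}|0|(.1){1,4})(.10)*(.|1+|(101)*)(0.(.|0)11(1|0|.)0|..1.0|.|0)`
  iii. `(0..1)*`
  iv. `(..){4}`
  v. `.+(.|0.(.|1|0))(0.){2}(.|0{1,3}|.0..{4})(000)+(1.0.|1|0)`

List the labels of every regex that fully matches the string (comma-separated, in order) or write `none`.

i → no match
ii → no match
iii → no match
iv → no match
v → match

v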